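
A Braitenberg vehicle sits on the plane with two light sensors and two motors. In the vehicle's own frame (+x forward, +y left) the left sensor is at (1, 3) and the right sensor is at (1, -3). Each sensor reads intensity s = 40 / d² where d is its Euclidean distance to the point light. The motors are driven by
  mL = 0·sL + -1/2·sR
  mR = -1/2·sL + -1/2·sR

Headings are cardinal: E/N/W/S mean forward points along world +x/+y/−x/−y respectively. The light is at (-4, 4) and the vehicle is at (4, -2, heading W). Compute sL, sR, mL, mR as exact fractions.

left sensor world pos  = (3, -5); dL² = 130
right sensor world pos = (3, 1); dR² = 58
sL = 40/130 = 4/13
sR = 40/58 = 20/29
mL = 0·sL + -1/2·sR = -10/29
mR = -1/2·sL + -1/2·sR = -188/377

4/13 20/29 -10/29 -188/377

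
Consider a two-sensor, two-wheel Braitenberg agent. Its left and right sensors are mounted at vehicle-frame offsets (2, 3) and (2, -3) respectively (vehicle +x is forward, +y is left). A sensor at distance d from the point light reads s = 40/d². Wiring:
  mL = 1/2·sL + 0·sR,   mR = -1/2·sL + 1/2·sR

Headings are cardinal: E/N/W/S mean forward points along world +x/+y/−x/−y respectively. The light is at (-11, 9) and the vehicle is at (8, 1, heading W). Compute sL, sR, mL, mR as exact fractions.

left sensor world pos  = (6, -2); dL² = 410
right sensor world pos = (6, 4); dR² = 314
sL = 40/410 = 4/41
sR = 40/314 = 20/157
mL = 1/2·sL + 0·sR = 2/41
mR = -1/2·sL + 1/2·sR = 96/6437

4/41 20/157 2/41 96/6437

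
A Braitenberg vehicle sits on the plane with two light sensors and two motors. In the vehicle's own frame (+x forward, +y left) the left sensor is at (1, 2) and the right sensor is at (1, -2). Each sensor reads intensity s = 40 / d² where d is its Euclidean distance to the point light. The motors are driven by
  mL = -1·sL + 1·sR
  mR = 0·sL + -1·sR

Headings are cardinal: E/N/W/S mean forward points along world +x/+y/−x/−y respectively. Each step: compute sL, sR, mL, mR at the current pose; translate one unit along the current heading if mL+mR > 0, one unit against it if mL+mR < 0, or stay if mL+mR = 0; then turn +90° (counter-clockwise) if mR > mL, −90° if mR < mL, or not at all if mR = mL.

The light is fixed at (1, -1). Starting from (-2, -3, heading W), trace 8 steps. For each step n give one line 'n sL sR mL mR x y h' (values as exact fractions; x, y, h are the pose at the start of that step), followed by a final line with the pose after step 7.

0 5/4 5/2 5/4 -5/2 -2 -3 W
1 40/17 40 640/17 -40 -1 -3 N
2 20 20/13 -240/13 -20/13 -1 -4 E
3 40/29 8 192/29 -8 -2 -4 N
4 5 1 -4 -1 -2 -5 E
5 8/9 40/13 256/117 -40/13 -3 -5 N
6 20/9 20/29 -400/261 -20/29 -3 -6 E
7 8/13 8/5 64/65 -8/5 -4 -6 N
final -4 -7 E

n=0: pose=(-2,-3,W); sL=5/4, sR=5/2; mL=5/4, mR=-5/2; mL+mR=-5/4 → advance -1; mR−mL=-15/4 → turn -1·90°
n=1: pose=(-1,-3,N); sL=40/17, sR=40; mL=640/17, mR=-40; mL+mR=-40/17 → advance -1; mR−mL=-1320/17 → turn -1·90°
n=2: pose=(-1,-4,E); sL=20, sR=20/13; mL=-240/13, mR=-20/13; mL+mR=-20 → advance -1; mR−mL=220/13 → turn +1·90°
n=3: pose=(-2,-4,N); sL=40/29, sR=8; mL=192/29, mR=-8; mL+mR=-40/29 → advance -1; mR−mL=-424/29 → turn -1·90°
n=4: pose=(-2,-5,E); sL=5, sR=1; mL=-4, mR=-1; mL+mR=-5 → advance -1; mR−mL=3 → turn +1·90°
n=5: pose=(-3,-5,N); sL=8/9, sR=40/13; mL=256/117, mR=-40/13; mL+mR=-8/9 → advance -1; mR−mL=-616/117 → turn -1·90°
n=6: pose=(-3,-6,E); sL=20/9, sR=20/29; mL=-400/261, mR=-20/29; mL+mR=-20/9 → advance -1; mR−mL=220/261 → turn +1·90°
n=7: pose=(-4,-6,N); sL=8/13, sR=8/5; mL=64/65, mR=-8/5; mL+mR=-8/13 → advance -1; mR−mL=-168/65 → turn -1·90°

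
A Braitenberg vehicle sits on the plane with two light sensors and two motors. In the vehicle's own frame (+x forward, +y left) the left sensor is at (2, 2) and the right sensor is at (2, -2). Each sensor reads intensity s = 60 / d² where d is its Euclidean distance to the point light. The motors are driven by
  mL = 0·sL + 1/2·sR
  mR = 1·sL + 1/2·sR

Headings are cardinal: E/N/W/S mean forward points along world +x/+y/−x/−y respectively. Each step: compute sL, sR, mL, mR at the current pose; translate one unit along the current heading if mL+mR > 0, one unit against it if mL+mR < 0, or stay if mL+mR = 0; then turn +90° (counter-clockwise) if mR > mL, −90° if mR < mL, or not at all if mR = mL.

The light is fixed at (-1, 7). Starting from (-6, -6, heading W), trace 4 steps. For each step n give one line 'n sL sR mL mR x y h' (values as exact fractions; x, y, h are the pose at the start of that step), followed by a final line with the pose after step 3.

n=0: pose=(-6,-6,W); sL=30/137, sR=6/17; mL=3/17, mR=921/2329; mL+mR=1332/2329 → advance +1; mR−mL=30/137 → turn +1·90°
n=1: pose=(-7,-6,S); sL=60/241, sR=60/289; mL=30/289, mR=24570/69649; mL+mR=31800/69649 → advance +1; mR−mL=60/241 → turn +1·90°
n=2: pose=(-7,-7,E); sL=3/8, sR=15/68; mL=15/136, mR=33/68; mL+mR=81/136 → advance +1; mR−mL=3/8 → turn +1·90°
n=3: pose=(-6,-7,N); sL=60/193, sR=20/51; mL=10/51, mR=4990/9843; mL+mR=6920/9843 → advance +1; mR−mL=60/193 → turn +1·90°

0 30/137 6/17 3/17 921/2329 -6 -6 W
1 60/241 60/289 30/289 24570/69649 -7 -6 S
2 3/8 15/68 15/136 33/68 -7 -7 E
3 60/193 20/51 10/51 4990/9843 -6 -7 N
final -6 -6 W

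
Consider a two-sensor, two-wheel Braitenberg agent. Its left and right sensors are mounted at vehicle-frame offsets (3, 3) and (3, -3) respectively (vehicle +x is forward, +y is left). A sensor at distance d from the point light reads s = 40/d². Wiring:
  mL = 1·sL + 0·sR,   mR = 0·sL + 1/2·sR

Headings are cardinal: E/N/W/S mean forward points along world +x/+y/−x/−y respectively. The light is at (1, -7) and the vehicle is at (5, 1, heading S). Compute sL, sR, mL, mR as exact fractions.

left sensor world pos  = (8, -2); dL² = 74
right sensor world pos = (2, -2); dR² = 26
sL = 40/74 = 20/37
sR = 40/26 = 20/13
mL = 1·sL + 0·sR = 20/37
mR = 0·sL + 1/2·sR = 10/13

20/37 20/13 20/37 10/13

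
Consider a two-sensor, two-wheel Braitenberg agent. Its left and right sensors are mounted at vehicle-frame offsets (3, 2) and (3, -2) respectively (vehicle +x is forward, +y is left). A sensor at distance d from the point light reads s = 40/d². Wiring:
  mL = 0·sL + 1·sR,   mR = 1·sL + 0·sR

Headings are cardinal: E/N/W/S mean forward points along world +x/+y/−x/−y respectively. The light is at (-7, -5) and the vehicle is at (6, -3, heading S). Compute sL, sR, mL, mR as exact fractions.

left sensor world pos  = (8, -6); dL² = 226
right sensor world pos = (4, -6); dR² = 122
sL = 40/226 = 20/113
sR = 40/122 = 20/61
mL = 0·sL + 1·sR = 20/61
mR = 1·sL + 0·sR = 20/113

20/113 20/61 20/61 20/113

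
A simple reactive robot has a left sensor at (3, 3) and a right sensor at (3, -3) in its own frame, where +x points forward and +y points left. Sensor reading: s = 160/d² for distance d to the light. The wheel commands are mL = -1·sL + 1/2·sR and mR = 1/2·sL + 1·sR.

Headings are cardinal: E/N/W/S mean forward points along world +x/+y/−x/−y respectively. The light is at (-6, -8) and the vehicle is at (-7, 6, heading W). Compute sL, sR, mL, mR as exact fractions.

160/137 32/61 -7568/8357 9264/8357

left sensor world pos  = (-10, 3); dL² = 137
right sensor world pos = (-10, 9); dR² = 305
sL = 160/137 = 160/137
sR = 160/305 = 32/61
mL = -1·sL + 1/2·sR = -7568/8357
mR = 1/2·sL + 1·sR = 9264/8357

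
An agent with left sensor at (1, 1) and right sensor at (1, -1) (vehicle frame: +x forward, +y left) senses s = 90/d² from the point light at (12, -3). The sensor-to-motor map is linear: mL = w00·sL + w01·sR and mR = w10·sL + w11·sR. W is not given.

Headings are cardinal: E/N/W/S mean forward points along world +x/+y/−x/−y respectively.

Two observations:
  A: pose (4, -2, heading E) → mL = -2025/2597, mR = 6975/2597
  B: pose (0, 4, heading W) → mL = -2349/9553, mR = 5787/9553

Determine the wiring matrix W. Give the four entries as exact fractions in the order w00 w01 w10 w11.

obs A: pose=(4,-2,E) → sL=90/53, sR=90/49, mL=-2025/2597, mR=6975/2597
obs B: pose=(0,4,W) → sL=18/41, sR=90/233, mL=-2349/9553, mR=5787/9553
sensor matrix S = [[90/53, 90/49], [18/41, 90/233]]; det S = -3732480/24809141
solve [mL_A; mL_B] = S·[w00; w01] and [mR_A; mR_B] = S·[w10; w11]:
  w00 = -1, w01 = 1/2, w10 = 1/2, w11 = 1

-1 1/2 1/2 1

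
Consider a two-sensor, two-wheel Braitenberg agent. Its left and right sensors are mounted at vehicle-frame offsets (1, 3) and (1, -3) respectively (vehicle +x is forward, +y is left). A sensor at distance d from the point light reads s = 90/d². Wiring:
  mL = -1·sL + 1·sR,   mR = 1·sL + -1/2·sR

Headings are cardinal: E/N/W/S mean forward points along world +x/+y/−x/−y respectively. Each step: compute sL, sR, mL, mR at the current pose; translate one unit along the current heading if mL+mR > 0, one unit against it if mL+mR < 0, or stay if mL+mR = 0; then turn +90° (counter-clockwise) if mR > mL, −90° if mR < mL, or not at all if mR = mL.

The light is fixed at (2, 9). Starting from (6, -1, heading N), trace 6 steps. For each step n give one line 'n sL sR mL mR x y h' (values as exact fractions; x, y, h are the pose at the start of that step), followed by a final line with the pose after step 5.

n=0: pose=(6,-1,N); sL=45/41, sR=9/13; mL=-216/533, mR=801/1066; mL+mR=9/26 → advance +1; mR−mL=1233/1066 → turn +1·90°
n=1: pose=(6,0,W); sL=10/17, sR=2; mL=24/17, mR=-7/17; mL+mR=1 → advance +1; mR−mL=-31/17 → turn -1·90°
n=2: pose=(5,0,N); sL=45/32, sR=9/10; mL=-81/160, mR=153/160; mL+mR=9/20 → advance +1; mR−mL=117/80 → turn +1·90°
n=3: pose=(5,1,W); sL=18/25, sR=90/29; mL=1728/725, mR=-603/725; mL+mR=45/29 → advance +1; mR−mL=-2331/725 → turn -1·90°
n=4: pose=(4,1,N); sL=9/5, sR=45/37; mL=-108/185, mR=441/370; mL+mR=45/74 → advance +1; mR−mL=657/370 → turn +1·90°
n=5: pose=(4,2,W); sL=90/101, sR=90/17; mL=7560/1717, mR=-3015/1717; mL+mR=45/17 → advance +1; mR−mL=-10575/1717 → turn -1·90°

0 45/41 9/13 -216/533 801/1066 6 -1 N
1 10/17 2 24/17 -7/17 6 0 W
2 45/32 9/10 -81/160 153/160 5 0 N
3 18/25 90/29 1728/725 -603/725 5 1 W
4 9/5 45/37 -108/185 441/370 4 1 N
5 90/101 90/17 7560/1717 -3015/1717 4 2 W
final 3 2 N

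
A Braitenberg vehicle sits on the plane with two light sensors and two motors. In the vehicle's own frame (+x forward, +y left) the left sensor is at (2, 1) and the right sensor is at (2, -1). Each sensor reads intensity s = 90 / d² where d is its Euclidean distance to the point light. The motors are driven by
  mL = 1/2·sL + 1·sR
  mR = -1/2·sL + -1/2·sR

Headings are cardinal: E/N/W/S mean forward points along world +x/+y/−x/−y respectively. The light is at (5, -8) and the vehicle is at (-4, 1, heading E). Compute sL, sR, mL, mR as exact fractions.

left sensor world pos  = (-2, 2); dL² = 149
right sensor world pos = (-2, 0); dR² = 113
sL = 90/149 = 90/149
sR = 90/113 = 90/113
mL = 1/2·sL + 1·sR = 18495/16837
mR = -1/2·sL + -1/2·sR = -11790/16837

90/149 90/113 18495/16837 -11790/16837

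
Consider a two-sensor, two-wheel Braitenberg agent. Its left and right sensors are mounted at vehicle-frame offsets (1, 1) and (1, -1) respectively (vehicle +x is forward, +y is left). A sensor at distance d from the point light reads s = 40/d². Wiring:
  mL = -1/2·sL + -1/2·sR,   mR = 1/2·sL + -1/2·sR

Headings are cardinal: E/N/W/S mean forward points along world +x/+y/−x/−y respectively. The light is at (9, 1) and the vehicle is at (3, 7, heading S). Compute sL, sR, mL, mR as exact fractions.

4/5 20/37 -124/185 24/185

left sensor world pos  = (4, 6); dL² = 50
right sensor world pos = (2, 6); dR² = 74
sL = 40/50 = 4/5
sR = 40/74 = 20/37
mL = -1/2·sL + -1/2·sR = -124/185
mR = 1/2·sL + -1/2·sR = 24/185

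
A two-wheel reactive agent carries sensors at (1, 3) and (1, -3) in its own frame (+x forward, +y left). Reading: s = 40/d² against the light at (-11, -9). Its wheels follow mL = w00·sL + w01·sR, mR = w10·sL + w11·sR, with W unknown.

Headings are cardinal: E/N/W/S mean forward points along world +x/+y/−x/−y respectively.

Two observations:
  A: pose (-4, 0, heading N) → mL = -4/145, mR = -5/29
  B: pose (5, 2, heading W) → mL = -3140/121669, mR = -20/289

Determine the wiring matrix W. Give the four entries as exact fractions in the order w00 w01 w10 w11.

1/2 -1 -1/2 0

obs A: pose=(-4,0,N) → sL=10/29, sR=1/5, mL=-4/145, mR=-5/29
obs B: pose=(5,2,W) → sL=40/289, sR=40/421, mL=-3140/121669, mR=-20/289
sensor matrix S = [[10/29, 1/5], [40/289, 40/421]]; det S = 17928/3528401
solve [mL_A; mL_B] = S·[w00; w01] and [mR_A; mR_B] = S·[w10; w11]:
  w00 = 1/2, w01 = -1, w10 = -1/2, w11 = 0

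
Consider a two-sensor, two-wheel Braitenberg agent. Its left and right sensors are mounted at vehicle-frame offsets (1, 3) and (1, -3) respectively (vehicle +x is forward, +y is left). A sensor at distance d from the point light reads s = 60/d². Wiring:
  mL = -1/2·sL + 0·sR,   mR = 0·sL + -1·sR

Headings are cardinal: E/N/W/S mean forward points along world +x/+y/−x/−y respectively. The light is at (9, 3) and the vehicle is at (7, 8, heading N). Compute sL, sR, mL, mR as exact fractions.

left sensor world pos  = (4, 9); dL² = 61
right sensor world pos = (10, 9); dR² = 37
sL = 60/61 = 60/61
sR = 60/37 = 60/37
mL = -1/2·sL + 0·sR = -30/61
mR = 0·sL + -1·sR = -60/37

60/61 60/37 -30/61 -60/37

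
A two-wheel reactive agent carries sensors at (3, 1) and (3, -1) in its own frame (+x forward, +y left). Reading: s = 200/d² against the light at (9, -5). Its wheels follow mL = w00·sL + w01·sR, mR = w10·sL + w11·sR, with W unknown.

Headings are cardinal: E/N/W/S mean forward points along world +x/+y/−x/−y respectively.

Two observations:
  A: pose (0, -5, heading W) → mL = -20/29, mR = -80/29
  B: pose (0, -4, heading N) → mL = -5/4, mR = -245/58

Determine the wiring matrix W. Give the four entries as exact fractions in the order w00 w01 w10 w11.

0 -1/2 -1 -1

obs A: pose=(0,-5,W) → sL=40/29, sR=40/29, mL=-20/29, mR=-80/29
obs B: pose=(0,-4,N) → sL=50/29, sR=5/2, mL=-5/4, mR=-245/58
sensor matrix S = [[40/29, 40/29], [50/29, 5/2]]; det S = 900/841
solve [mL_A; mL_B] = S·[w00; w01] and [mR_A; mR_B] = S·[w10; w11]:
  w00 = 0, w01 = -1/2, w10 = -1, w11 = -1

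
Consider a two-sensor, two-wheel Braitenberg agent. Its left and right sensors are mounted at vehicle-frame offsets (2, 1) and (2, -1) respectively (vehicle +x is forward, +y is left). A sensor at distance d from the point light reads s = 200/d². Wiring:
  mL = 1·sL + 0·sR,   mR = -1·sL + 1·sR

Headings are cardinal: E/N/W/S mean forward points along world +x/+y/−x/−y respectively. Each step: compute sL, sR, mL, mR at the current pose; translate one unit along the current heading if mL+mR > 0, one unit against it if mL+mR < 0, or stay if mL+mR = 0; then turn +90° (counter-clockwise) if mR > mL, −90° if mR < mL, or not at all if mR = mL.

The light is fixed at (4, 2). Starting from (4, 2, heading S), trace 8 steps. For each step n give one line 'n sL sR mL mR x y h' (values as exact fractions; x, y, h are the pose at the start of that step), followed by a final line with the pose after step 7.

n=0: pose=(4,2,S); sL=40, sR=40; mL=40, mR=0; mL+mR=40 → advance +1; mR−mL=-40 → turn -1·90°
n=1: pose=(4,1,W); sL=25, sR=50; mL=25, mR=25; mL+mR=50 → advance +1; mR−mL=0 → turn +0·90°
n=2: pose=(3,1,W); sL=200/13, sR=200/9; mL=200/13, mR=800/117; mL+mR=200/9 → advance +1; mR−mL=-1000/117 → turn -1·90°
n=3: pose=(2,1,N); sL=20, sR=100; mL=20, mR=80; mL+mR=100 → advance +1; mR−mL=60 → turn +1·90°
n=4: pose=(2,2,W); sL=200/17, sR=200/17; mL=200/17, mR=0; mL+mR=200/17 → advance +1; mR−mL=-200/17 → turn -1·90°
n=5: pose=(1,2,N); sL=10, sR=25; mL=10, mR=15; mL+mR=25 → advance +1; mR−mL=5 → turn +1·90°
n=6: pose=(1,3,W); sL=8, sR=200/29; mL=8, mR=-32/29; mL+mR=200/29 → advance +1; mR−mL=-264/29 → turn -1·90°
n=7: pose=(0,3,N); sL=100/17, sR=100/9; mL=100/17, mR=800/153; mL+mR=100/9 → advance +1; mR−mL=-100/153 → turn -1·90°

0 40 40 40 0 4 2 S
1 25 50 25 25 4 1 W
2 200/13 200/9 200/13 800/117 3 1 W
3 20 100 20 80 2 1 N
4 200/17 200/17 200/17 0 2 2 W
5 10 25 10 15 1 2 N
6 8 200/29 8 -32/29 1 3 W
7 100/17 100/9 100/17 800/153 0 3 N
final 0 4 E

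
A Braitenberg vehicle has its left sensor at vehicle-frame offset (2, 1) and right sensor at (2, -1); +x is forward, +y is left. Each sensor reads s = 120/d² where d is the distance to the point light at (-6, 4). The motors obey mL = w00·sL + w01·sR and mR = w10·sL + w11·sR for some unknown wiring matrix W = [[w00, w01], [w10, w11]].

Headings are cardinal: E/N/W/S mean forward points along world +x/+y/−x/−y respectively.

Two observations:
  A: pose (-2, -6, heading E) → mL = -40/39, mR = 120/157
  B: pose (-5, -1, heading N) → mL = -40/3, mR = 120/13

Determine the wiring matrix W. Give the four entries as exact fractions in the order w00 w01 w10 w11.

obs A: pose=(-2,-6,E) → sL=40/39, sR=120/157, mL=-40/39, mR=120/157
obs B: pose=(-5,-1,N) → sL=40/3, sR=120/13, mL=-40/3, mR=120/13
sensor matrix S = [[40/39, 120/157], [40/3, 120/13]]; det S = -19200/26533
solve [mL_A; mL_B] = S·[w00; w01] and [mR_A; mR_B] = S·[w10; w11]:
  w00 = -1, w01 = 0, w10 = 0, w11 = 1

-1 0 0 1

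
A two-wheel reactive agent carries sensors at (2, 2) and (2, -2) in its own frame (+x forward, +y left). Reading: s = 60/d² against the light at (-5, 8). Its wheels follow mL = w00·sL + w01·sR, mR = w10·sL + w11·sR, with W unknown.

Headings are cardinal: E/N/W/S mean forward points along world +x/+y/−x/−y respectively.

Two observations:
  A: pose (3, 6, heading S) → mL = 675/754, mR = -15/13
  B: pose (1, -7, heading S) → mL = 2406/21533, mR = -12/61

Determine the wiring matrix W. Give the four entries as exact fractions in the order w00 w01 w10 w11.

obs A: pose=(3,6,S) → sL=15/29, sR=15/13, mL=675/754, mR=-15/13
obs B: pose=(1,-7,S) → sL=60/353, sR=12/61, mL=2406/21533, mR=-12/61
sensor matrix S = [[15/29, 15/13], [60/353, 12/61]]; det S = -766080/8117941
solve [mL_A; mL_B] = S·[w00; w01] and [mR_A; mR_B] = S·[w10; w11]:
  w00 = -1/2, w01 = 1, w10 = 0, w11 = -1

-1/2 1 0 -1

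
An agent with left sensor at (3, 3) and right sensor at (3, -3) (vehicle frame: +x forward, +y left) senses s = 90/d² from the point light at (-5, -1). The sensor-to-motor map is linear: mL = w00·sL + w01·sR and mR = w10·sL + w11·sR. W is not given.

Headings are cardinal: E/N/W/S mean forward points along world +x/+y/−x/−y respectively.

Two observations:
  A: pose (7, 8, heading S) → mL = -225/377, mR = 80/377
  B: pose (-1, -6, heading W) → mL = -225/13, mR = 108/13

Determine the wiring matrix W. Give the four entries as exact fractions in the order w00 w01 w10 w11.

obs A: pose=(7,8,S) → sL=10/29, sR=10/13, mL=-225/377, mR=80/377
obs B: pose=(-1,-6,W) → sL=18/13, sR=18, mL=-225/13, mR=108/13
sensor matrix S = [[10/29, 10/13], [18/13, 18]]; det S = 25200/4901
solve [mL_A; mL_B] = S·[w00; w01] and [mR_A; mR_B] = S·[w10; w11]:
  w00 = 1/2, w01 = -1, w10 = -1/2, w11 = 1/2

1/2 -1 -1/2 1/2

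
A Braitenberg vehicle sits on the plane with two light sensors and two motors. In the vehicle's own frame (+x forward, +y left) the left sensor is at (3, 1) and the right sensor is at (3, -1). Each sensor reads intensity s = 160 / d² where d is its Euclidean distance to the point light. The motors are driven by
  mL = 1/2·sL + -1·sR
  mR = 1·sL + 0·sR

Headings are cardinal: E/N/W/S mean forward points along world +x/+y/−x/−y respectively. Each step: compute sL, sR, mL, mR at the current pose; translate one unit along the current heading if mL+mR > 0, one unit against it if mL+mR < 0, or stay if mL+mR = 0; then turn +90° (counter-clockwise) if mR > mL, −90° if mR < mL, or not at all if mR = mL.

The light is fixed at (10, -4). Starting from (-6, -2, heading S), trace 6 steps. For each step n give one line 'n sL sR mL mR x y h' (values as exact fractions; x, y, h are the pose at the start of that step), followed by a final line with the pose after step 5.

0 80/113 16/29 -648/3277 80/113 -6 -2 S
1 160/173 160/169 -14160/29237 160/173 -6 -3 E
2 10/17 40/53 -415/901 10/17 -5 -3 N
3 32/65 160/333 -5072/21645 32/65 -5 -2 W
4 80/113 16/29 -648/3277 80/113 -6 -2 S
5 160/173 160/169 -14160/29237 160/173 -6 -3 E
final -5 -3 N

n=0: pose=(-6,-2,S); sL=80/113, sR=16/29; mL=-648/3277, mR=80/113; mL+mR=1672/3277 → advance +1; mR−mL=2968/3277 → turn +1·90°
n=1: pose=(-6,-3,E); sL=160/173, sR=160/169; mL=-14160/29237, mR=160/173; mL+mR=12880/29237 → advance +1; mR−mL=41200/29237 → turn +1·90°
n=2: pose=(-5,-3,N); sL=10/17, sR=40/53; mL=-415/901, mR=10/17; mL+mR=115/901 → advance +1; mR−mL=945/901 → turn +1·90°
n=3: pose=(-5,-2,W); sL=32/65, sR=160/333; mL=-5072/21645, mR=32/65; mL+mR=5584/21645 → advance +1; mR−mL=15728/21645 → turn +1·90°
n=4: pose=(-6,-2,S); sL=80/113, sR=16/29; mL=-648/3277, mR=80/113; mL+mR=1672/3277 → advance +1; mR−mL=2968/3277 → turn +1·90°
n=5: pose=(-6,-3,E); sL=160/173, sR=160/169; mL=-14160/29237, mR=160/173; mL+mR=12880/29237 → advance +1; mR−mL=41200/29237 → turn +1·90°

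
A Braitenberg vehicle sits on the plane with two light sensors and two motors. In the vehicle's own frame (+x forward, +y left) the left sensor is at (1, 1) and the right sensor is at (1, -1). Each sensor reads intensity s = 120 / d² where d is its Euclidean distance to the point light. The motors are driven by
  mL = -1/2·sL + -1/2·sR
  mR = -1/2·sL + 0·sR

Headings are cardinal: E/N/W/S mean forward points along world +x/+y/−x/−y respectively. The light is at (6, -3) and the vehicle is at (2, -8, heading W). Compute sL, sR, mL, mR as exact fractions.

left sensor world pos  = (1, -9); dL² = 61
right sensor world pos = (1, -7); dR² = 41
sL = 120/61 = 120/61
sR = 120/41 = 120/41
mL = -1/2·sL + -1/2·sR = -6120/2501
mR = -1/2·sL + 0·sR = -60/61

120/61 120/41 -6120/2501 -60/61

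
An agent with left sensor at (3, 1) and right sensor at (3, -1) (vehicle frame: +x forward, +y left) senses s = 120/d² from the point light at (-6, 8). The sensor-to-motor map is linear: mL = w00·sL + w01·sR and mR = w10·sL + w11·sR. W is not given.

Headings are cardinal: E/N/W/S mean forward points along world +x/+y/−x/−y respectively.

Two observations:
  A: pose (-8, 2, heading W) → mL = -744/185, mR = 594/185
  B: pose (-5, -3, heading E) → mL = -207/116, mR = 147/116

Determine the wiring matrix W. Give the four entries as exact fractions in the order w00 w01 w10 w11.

-1 -1 1/2 1

obs A: pose=(-8,2,W) → sL=60/37, sR=12/5, mL=-744/185, mR=594/185
obs B: pose=(-5,-3,E) → sL=30/29, sR=3/4, mL=-207/116, mR=147/116
sensor matrix S = [[60/37, 12/5], [30/29, 3/4]]; det S = -1359/1073
solve [mL_A; mL_B] = S·[w00; w01] and [mR_A; mR_B] = S·[w10; w11]:
  w00 = -1, w01 = -1, w10 = 1/2, w11 = 1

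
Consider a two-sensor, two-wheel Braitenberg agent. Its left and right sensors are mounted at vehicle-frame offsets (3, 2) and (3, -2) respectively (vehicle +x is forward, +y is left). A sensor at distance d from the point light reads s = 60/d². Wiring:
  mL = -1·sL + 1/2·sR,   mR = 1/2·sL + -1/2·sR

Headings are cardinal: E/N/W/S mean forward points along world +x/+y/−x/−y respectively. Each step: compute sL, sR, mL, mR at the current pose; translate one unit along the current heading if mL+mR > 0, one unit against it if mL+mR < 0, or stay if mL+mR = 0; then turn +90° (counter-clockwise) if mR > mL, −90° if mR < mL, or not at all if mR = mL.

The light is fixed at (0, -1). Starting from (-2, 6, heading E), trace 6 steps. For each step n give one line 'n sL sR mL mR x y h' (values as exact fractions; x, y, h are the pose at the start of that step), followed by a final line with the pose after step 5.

0 30/41 30/13 225/533 -420/533 -2 6 E
1 60/17 60/41 -1950/697 720/697 -3 6 S
2 3/5 5/3 7/30 -8/15 -3 7 E
3 60/29 60/61 -2790/1769 960/1769 -4 7 S
4 30/61 6/5 33/305 -108/305 -4 8 E
5 4/3 12/17 -50/51 16/51 -5 8 S
final -5 9 E

n=0: pose=(-2,6,E); sL=30/41, sR=30/13; mL=225/533, mR=-420/533; mL+mR=-15/41 → advance -1; mR−mL=-645/533 → turn -1·90°
n=1: pose=(-3,6,S); sL=60/17, sR=60/41; mL=-1950/697, mR=720/697; mL+mR=-30/17 → advance -1; mR−mL=2670/697 → turn +1·90°
n=2: pose=(-3,7,E); sL=3/5, sR=5/3; mL=7/30, mR=-8/15; mL+mR=-3/10 → advance -1; mR−mL=-23/30 → turn -1·90°
n=3: pose=(-4,7,S); sL=60/29, sR=60/61; mL=-2790/1769, mR=960/1769; mL+mR=-30/29 → advance -1; mR−mL=3750/1769 → turn +1·90°
n=4: pose=(-4,8,E); sL=30/61, sR=6/5; mL=33/305, mR=-108/305; mL+mR=-15/61 → advance -1; mR−mL=-141/305 → turn -1·90°
n=5: pose=(-5,8,S); sL=4/3, sR=12/17; mL=-50/51, mR=16/51; mL+mR=-2/3 → advance -1; mR−mL=22/17 → turn +1·90°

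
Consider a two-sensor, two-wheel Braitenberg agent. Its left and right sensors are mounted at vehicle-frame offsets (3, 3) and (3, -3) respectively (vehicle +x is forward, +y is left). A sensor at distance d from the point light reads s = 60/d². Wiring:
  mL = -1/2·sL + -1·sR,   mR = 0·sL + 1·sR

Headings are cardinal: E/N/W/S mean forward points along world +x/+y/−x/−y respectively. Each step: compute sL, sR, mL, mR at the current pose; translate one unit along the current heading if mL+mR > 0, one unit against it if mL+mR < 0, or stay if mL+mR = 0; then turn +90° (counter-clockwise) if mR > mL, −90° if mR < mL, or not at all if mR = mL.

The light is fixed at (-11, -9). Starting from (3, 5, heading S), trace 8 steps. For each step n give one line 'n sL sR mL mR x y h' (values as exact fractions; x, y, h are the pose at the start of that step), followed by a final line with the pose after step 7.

0 6/41 30/121 -1593/4961 30/121 3 5 S
1 60/613 60/433 -49770/265429 60/433 3 6 E
2 15/106 3/29 -1071/6148 3/29 2 6 N
3 60/221 60/389 -24930/85969 60/389 2 5 W
4 6/41 30/121 -1593/4961 30/121 3 5 S
5 60/613 60/433 -49770/265429 60/433 3 6 E
6 15/106 3/29 -1071/6148 3/29 2 6 N
7 60/221 60/389 -24930/85969 60/389 2 5 W
final 3 5 S

n=0: pose=(3,5,S); sL=6/41, sR=30/121; mL=-1593/4961, mR=30/121; mL+mR=-3/41 → advance -1; mR−mL=2823/4961 → turn +1·90°
n=1: pose=(3,6,E); sL=60/613, sR=60/433; mL=-49770/265429, mR=60/433; mL+mR=-30/613 → advance -1; mR−mL=86550/265429 → turn +1·90°
n=2: pose=(2,6,N); sL=15/106, sR=3/29; mL=-1071/6148, mR=3/29; mL+mR=-15/212 → advance -1; mR−mL=1707/6148 → turn +1·90°
n=3: pose=(2,5,W); sL=60/221, sR=60/389; mL=-24930/85969, mR=60/389; mL+mR=-30/221 → advance -1; mR−mL=38190/85969 → turn +1·90°
n=4: pose=(3,5,S); sL=6/41, sR=30/121; mL=-1593/4961, mR=30/121; mL+mR=-3/41 → advance -1; mR−mL=2823/4961 → turn +1·90°
n=5: pose=(3,6,E); sL=60/613, sR=60/433; mL=-49770/265429, mR=60/433; mL+mR=-30/613 → advance -1; mR−mL=86550/265429 → turn +1·90°
n=6: pose=(2,6,N); sL=15/106, sR=3/29; mL=-1071/6148, mR=3/29; mL+mR=-15/212 → advance -1; mR−mL=1707/6148 → turn +1·90°
n=7: pose=(2,5,W); sL=60/221, sR=60/389; mL=-24930/85969, mR=60/389; mL+mR=-30/221 → advance -1; mR−mL=38190/85969 → turn +1·90°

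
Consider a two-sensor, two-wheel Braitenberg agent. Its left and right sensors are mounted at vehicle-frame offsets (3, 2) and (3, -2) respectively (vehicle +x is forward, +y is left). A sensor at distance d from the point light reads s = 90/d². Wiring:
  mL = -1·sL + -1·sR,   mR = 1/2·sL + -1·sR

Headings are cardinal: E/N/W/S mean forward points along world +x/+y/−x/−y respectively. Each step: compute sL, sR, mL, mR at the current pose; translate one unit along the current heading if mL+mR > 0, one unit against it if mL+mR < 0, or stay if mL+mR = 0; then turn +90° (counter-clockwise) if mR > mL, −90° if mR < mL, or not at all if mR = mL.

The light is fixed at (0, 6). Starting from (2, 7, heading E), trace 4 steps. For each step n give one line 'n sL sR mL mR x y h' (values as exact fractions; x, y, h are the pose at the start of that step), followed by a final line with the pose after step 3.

n=0: pose=(2,7,E); sL=45/17, sR=45/13; mL=-1350/221, mR=-945/442; mL+mR=-3645/442 → advance -1; mR−mL=135/34 → turn +1·90°
n=1: pose=(1,7,N); sL=90/17, sR=18/5; mL=-756/85, mR=-81/85; mL+mR=-837/85 → advance -1; mR−mL=135/17 → turn +1·90°
n=2: pose=(1,6,W); sL=45/4, sR=45/4; mL=-45/2, mR=-45/8; mL+mR=-225/8 → advance -1; mR−mL=135/8 → turn +1·90°
n=3: pose=(2,6,S); sL=18/5, sR=10; mL=-68/5, mR=-41/5; mL+mR=-109/5 → advance -1; mR−mL=27/5 → turn +1·90°

0 45/17 45/13 -1350/221 -945/442 2 7 E
1 90/17 18/5 -756/85 -81/85 1 7 N
2 45/4 45/4 -45/2 -45/8 1 6 W
3 18/5 10 -68/5 -41/5 2 6 S
final 2 7 E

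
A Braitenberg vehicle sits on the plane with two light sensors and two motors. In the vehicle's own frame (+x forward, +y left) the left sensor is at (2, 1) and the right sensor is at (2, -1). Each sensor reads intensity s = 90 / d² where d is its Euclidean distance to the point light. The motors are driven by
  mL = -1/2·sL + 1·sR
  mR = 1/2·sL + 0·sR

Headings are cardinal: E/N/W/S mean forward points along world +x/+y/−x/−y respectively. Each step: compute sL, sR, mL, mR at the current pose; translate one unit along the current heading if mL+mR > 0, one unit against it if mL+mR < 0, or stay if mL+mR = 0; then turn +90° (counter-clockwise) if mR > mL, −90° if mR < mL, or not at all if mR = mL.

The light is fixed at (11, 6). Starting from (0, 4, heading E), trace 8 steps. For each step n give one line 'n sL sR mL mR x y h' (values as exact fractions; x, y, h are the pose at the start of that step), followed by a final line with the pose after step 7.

0 45/41 1 37/82 45/82 0 4 E
1 90/121 10/9 805/1089 45/121 1 4 N
2 45/32 45/34 675/1088 45/64 1 5 E
3 90/101 18/13 1233/1313 45/101 2 5 N
4 9/5 9/5 9/10 9/10 2 6 E
5 90/37 90/37 45/37 45/37 3 6 E
6 45/13 45/13 45/26 45/26 4 6 E
7 90/17 90/17 45/17 45/17 5 6 E
final 6 6 E

n=0: pose=(0,4,E); sL=45/41, sR=1; mL=37/82, mR=45/82; mL+mR=1 → advance +1; mR−mL=4/41 → turn +1·90°
n=1: pose=(1,4,N); sL=90/121, sR=10/9; mL=805/1089, mR=45/121; mL+mR=10/9 → advance +1; mR−mL=-400/1089 → turn -1·90°
n=2: pose=(1,5,E); sL=45/32, sR=45/34; mL=675/1088, mR=45/64; mL+mR=45/34 → advance +1; mR−mL=45/544 → turn +1·90°
n=3: pose=(2,5,N); sL=90/101, sR=18/13; mL=1233/1313, mR=45/101; mL+mR=18/13 → advance +1; mR−mL=-648/1313 → turn -1·90°
n=4: pose=(2,6,E); sL=9/5, sR=9/5; mL=9/10, mR=9/10; mL+mR=9/5 → advance +1; mR−mL=0 → turn +0·90°
n=5: pose=(3,6,E); sL=90/37, sR=90/37; mL=45/37, mR=45/37; mL+mR=90/37 → advance +1; mR−mL=0 → turn +0·90°
n=6: pose=(4,6,E); sL=45/13, sR=45/13; mL=45/26, mR=45/26; mL+mR=45/13 → advance +1; mR−mL=0 → turn +0·90°
n=7: pose=(5,6,E); sL=90/17, sR=90/17; mL=45/17, mR=45/17; mL+mR=90/17 → advance +1; mR−mL=0 → turn +0·90°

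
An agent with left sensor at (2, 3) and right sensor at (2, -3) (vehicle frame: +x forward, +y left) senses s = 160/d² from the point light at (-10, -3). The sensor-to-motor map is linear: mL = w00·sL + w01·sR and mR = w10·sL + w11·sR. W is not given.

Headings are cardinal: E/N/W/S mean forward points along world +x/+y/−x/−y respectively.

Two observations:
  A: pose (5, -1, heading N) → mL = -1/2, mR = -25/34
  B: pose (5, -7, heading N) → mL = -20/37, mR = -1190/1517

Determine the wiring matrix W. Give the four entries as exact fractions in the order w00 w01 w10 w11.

-1/2 0 -1/2 -1/2

obs A: pose=(5,-1,N) → sL=1, sR=8/17, mL=-1/2, mR=-25/34
obs B: pose=(5,-7,N) → sL=40/37, sR=20/41, mL=-20/37, mR=-1190/1517
sensor matrix S = [[1, 8/17], [40/37, 20/41]]; det S = -540/25789
solve [mL_A; mL_B] = S·[w00; w01] and [mR_A; mR_B] = S·[w10; w11]:
  w00 = -1/2, w01 = 0, w10 = -1/2, w11 = -1/2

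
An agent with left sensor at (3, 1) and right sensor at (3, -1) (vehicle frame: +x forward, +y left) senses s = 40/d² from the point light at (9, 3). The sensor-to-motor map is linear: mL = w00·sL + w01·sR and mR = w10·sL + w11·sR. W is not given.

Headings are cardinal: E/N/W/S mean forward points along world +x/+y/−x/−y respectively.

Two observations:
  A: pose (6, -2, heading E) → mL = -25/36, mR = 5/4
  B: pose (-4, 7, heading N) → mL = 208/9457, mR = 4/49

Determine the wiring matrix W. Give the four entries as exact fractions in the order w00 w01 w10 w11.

obs A: pose=(6,-2,E) → sL=5/2, sR=10/9, mL=-25/36, mR=5/4
obs B: pose=(-4,7,N) → sL=8/49, sR=40/193, mL=208/9457, mR=4/49
sensor matrix S = [[5/2, 10/9], [8/49, 40/193]]; det S = 28660/85113
solve [mL_A; mL_B] = S·[w00; w01] and [mR_A; mR_B] = S·[w10; w11]:
  w00 = -1/2, w01 = 1/2, w10 = 1/2, w11 = 0

-1/2 1/2 1/2 0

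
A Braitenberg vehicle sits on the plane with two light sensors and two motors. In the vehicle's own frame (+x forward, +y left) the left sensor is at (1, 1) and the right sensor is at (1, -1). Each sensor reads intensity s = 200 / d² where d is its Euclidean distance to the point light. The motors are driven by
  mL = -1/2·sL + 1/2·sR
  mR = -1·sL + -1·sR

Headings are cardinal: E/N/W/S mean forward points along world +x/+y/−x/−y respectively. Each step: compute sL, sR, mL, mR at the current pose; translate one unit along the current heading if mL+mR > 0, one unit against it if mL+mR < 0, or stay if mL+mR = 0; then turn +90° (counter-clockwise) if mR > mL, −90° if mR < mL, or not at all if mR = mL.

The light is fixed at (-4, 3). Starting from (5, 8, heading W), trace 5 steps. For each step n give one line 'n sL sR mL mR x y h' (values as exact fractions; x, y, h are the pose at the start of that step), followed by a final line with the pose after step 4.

n=0: pose=(5,8,W); sL=5/2, sR=2; mL=-1/4, mR=-9/2; mL+mR=-19/4 → advance -1; mR−mL=-17/4 → turn -1·90°
n=1: pose=(6,8,N); sL=200/117, sR=200/157; mL=-4000/18369, mR=-54800/18369; mL+mR=-19600/6123 → advance -1; mR−mL=-50800/18369 → turn -1·90°
n=2: pose=(6,7,E); sL=100/73, sR=20/13; mL=80/949, mR=-2760/949; mL+mR=-2680/949 → advance -1; mR−mL=-2840/949 → turn -1·90°
n=3: pose=(5,7,S); sL=200/109, sR=200/73; mL=3600/7957, mR=-36400/7957; mL+mR=-32800/7957 → advance -1; mR−mL=-40000/7957 → turn -1·90°
n=4: pose=(5,8,W); sL=5/2, sR=2; mL=-1/4, mR=-9/2; mL+mR=-19/4 → advance -1; mR−mL=-17/4 → turn -1·90°

0 5/2 2 -1/4 -9/2 5 8 W
1 200/117 200/157 -4000/18369 -54800/18369 6 8 N
2 100/73 20/13 80/949 -2760/949 6 7 E
3 200/109 200/73 3600/7957 -36400/7957 5 7 S
4 5/2 2 -1/4 -9/2 5 8 W
final 6 8 N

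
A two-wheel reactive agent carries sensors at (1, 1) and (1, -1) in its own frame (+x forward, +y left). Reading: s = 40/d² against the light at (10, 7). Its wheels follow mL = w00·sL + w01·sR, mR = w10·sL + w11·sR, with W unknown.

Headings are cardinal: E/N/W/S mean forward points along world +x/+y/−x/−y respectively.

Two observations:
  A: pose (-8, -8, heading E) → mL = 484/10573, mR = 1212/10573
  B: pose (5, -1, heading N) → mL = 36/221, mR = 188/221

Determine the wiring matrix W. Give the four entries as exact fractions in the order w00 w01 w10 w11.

obs A: pose=(-8,-8,E) → sL=8/97, sR=8/109, mL=484/10573, mR=1212/10573
obs B: pose=(5,-1,N) → sL=8/17, sR=8/13, mL=36/221, mR=188/221
sensor matrix S = [[8/97, 8/109], [8/17, 8/13]]; det S = 37888/2336633
solve [mL_A; mL_B] = S·[w00; w01] and [mR_A; mR_B] = S·[w10; w11]:
  w00 = 1, w01 = -1/2, w10 = 1/2, w11 = 1

1 -1/2 1/2 1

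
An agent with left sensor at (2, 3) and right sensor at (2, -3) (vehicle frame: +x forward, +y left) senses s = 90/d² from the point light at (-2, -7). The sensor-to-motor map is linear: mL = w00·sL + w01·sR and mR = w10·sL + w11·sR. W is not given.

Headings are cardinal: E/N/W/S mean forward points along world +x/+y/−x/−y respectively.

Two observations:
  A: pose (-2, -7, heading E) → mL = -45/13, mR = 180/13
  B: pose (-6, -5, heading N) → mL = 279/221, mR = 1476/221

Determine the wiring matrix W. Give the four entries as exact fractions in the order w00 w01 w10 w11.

-1 1/2 1 1

obs A: pose=(-2,-7,E) → sL=90/13, sR=90/13, mL=-45/13, mR=180/13
obs B: pose=(-6,-5,N) → sL=18/13, sR=90/17, mL=279/221, mR=1476/221
sensor matrix S = [[90/13, 90/13], [18/13, 90/17]]; det S = 77760/2873
solve [mL_A; mL_B] = S·[w00; w01] and [mR_A; mR_B] = S·[w10; w11]:
  w00 = -1, w01 = 1/2, w10 = 1, w11 = 1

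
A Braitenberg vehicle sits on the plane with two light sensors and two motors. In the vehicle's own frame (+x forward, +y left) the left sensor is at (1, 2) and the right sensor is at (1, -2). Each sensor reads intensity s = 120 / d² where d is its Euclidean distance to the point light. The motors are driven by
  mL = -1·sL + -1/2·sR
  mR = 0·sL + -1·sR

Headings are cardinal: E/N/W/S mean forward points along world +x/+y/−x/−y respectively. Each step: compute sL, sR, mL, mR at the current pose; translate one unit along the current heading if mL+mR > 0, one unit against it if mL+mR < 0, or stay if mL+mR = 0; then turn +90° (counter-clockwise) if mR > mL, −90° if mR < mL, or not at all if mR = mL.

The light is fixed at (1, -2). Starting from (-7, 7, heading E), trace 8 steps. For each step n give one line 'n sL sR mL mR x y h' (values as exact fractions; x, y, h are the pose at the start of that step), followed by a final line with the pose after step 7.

0 12/17 60/49 -1098/833 -60/49 -7 7 E
1 120/221 120/149 -31140/32929 -120/149 -8 7 N
2 15/17 3/5 -201/170 -3/5 -8 6 W
3 24/17 120/149 -4596/2533 -120/149 -7 6 S
4 12/17 60/49 -1098/833 -60/49 -7 7 E
5 120/221 120/149 -31140/32929 -120/149 -8 7 N
6 15/17 3/5 -201/170 -3/5 -8 6 W
7 24/17 120/149 -4596/2533 -120/149 -7 6 S
final -7 7 E

n=0: pose=(-7,7,E); sL=12/17, sR=60/49; mL=-1098/833, mR=-60/49; mL+mR=-2118/833 → advance -1; mR−mL=78/833 → turn +1·90°
n=1: pose=(-8,7,N); sL=120/221, sR=120/149; mL=-31140/32929, mR=-120/149; mL+mR=-57660/32929 → advance -1; mR−mL=4620/32929 → turn +1·90°
n=2: pose=(-8,6,W); sL=15/17, sR=3/5; mL=-201/170, mR=-3/5; mL+mR=-303/170 → advance -1; mR−mL=99/170 → turn +1·90°
n=3: pose=(-7,6,S); sL=24/17, sR=120/149; mL=-4596/2533, mR=-120/149; mL+mR=-6636/2533 → advance -1; mR−mL=2556/2533 → turn +1·90°
n=4: pose=(-7,7,E); sL=12/17, sR=60/49; mL=-1098/833, mR=-60/49; mL+mR=-2118/833 → advance -1; mR−mL=78/833 → turn +1·90°
n=5: pose=(-8,7,N); sL=120/221, sR=120/149; mL=-31140/32929, mR=-120/149; mL+mR=-57660/32929 → advance -1; mR−mL=4620/32929 → turn +1·90°
n=6: pose=(-8,6,W); sL=15/17, sR=3/5; mL=-201/170, mR=-3/5; mL+mR=-303/170 → advance -1; mR−mL=99/170 → turn +1·90°
n=7: pose=(-7,6,S); sL=24/17, sR=120/149; mL=-4596/2533, mR=-120/149; mL+mR=-6636/2533 → advance -1; mR−mL=2556/2533 → turn +1·90°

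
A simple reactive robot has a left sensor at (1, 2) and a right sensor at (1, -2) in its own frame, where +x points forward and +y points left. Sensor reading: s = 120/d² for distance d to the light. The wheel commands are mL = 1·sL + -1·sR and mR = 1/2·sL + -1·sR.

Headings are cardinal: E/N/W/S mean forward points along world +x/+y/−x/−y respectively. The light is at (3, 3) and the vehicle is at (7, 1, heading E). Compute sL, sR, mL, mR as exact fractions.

24/5 120/41 384/205 -108/205

left sensor world pos  = (8, 3); dL² = 25
right sensor world pos = (8, -1); dR² = 41
sL = 120/25 = 24/5
sR = 120/41 = 120/41
mL = 1·sL + -1·sR = 384/205
mR = 1/2·sL + -1·sR = -108/205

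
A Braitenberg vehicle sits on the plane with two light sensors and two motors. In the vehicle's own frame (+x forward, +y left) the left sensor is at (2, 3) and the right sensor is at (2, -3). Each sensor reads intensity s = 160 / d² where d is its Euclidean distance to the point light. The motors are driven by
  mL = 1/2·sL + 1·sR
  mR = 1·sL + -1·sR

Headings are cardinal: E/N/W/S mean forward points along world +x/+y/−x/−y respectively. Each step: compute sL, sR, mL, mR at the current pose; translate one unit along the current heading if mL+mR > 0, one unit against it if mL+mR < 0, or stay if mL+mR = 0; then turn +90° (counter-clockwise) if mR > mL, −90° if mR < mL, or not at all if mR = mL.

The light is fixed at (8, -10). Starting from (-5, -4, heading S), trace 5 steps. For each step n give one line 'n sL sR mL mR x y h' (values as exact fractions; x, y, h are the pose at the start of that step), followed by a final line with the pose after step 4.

n=0: pose=(-5,-4,S); sL=40/29, sR=10/17; mL=630/493, mR=390/493; mL+mR=60/29 → advance +1; mR−mL=-240/493 → turn -1·90°
n=1: pose=(-5,-5,W); sL=160/229, sR=160/289; mL=59760/66181, mR=9600/66181; mL+mR=240/229 → advance +1; mR−mL=-50160/66181 → turn -1·90°
n=2: pose=(-6,-5,N); sL=80/169, sR=16/17; mL=3384/2873, mR=-1344/2873; mL+mR=120/169 → advance +1; mR−mL=-4728/2873 → turn -1·90°
n=3: pose=(-6,-4,E); sL=32/45, sR=160/153; mL=1072/765, mR=-256/765; mL+mR=16/15 → advance +1; mR−mL=-1328/765 → turn -1·90°
n=4: pose=(-5,-4,S); sL=40/29, sR=10/17; mL=630/493, mR=390/493; mL+mR=60/29 → advance +1; mR−mL=-240/493 → turn -1·90°

0 40/29 10/17 630/493 390/493 -5 -4 S
1 160/229 160/289 59760/66181 9600/66181 -5 -5 W
2 80/169 16/17 3384/2873 -1344/2873 -6 -5 N
3 32/45 160/153 1072/765 -256/765 -6 -4 E
4 40/29 10/17 630/493 390/493 -5 -4 S
final -5 -5 W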